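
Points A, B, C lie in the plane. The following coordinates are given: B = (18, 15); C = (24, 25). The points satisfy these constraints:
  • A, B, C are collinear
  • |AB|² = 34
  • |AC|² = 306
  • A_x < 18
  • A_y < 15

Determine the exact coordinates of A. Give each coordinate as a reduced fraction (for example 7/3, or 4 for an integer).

1. A_x = 15  [[A, B, C are collinear ⇒ -10x+6y+90=0] ∩ [|A−(18, 15)|²=34]]
2. A_y = 10  [[A, B, C are collinear ⇒ -10x+6y+90=0] ∩ [|A−(18, 15)|²=34]]
   so A = (15, 10)

A = (15, 10)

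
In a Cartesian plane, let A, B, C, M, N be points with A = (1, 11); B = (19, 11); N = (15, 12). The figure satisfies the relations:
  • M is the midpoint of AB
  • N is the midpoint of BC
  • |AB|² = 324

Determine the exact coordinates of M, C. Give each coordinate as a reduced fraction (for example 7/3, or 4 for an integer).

M = (10, 11)
C = (11, 13)

1. M_x = 10  [2·M = A+B = (1, 11)+(19, 11)]
2. M_y = 11  [2·M = A+B = (1, 11)+(19, 11)]
   so M = (10, 11)
3. C_x = 11  [C = 2·N−B = 2·(15, 12)−(19, 11)]
4. C_y = 13  [C = 2·N−B = 2·(15, 12)−(19, 11)]
   so C = (11, 13)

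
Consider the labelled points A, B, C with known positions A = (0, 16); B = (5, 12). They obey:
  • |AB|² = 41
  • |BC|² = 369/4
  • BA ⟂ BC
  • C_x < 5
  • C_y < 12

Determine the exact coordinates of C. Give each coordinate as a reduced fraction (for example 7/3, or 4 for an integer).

1. C_x = -1  [[BA ⟂ BC ⇒ -5x+4y-23=0] ∩ [|C−(5, 12)|²=369/4]]
2. C_y = 9/2  [[BA ⟂ BC ⇒ -5x+4y-23=0] ∩ [|C−(5, 12)|²=369/4]]
   so C = (-1, 9/2)

C = (-1, 9/2)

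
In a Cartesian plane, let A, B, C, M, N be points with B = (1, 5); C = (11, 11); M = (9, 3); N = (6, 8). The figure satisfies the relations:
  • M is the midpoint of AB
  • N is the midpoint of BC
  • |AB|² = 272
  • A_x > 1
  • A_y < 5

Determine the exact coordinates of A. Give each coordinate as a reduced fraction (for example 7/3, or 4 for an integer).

1. A_x = 17  [A = 2·M−B = 2·(9, 3)−(1, 5)]
2. A_y = 1  [A = 2·M−B = 2·(9, 3)−(1, 5)]
   so A = (17, 1)

A = (17, 1)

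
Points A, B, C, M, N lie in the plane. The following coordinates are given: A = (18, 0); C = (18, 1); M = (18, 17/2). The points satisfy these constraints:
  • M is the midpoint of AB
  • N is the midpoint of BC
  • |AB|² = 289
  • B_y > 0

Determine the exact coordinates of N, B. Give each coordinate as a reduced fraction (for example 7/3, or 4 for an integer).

N = (18, 9)
B = (18, 17)

1. B_x = 18  [B = 2·M−A = 2·(18, 17/2)−(18, 0)]
2. B_y = 17  [B = 2·M−A = 2·(18, 17/2)−(18, 0)]
   so B = (18, 17)
3. N_x = 18  [2·N = B+C = (18, 17)+(18, 1)]
4. N_y = 9  [2·N = B+C = (18, 17)+(18, 1)]
   so N = (18, 9)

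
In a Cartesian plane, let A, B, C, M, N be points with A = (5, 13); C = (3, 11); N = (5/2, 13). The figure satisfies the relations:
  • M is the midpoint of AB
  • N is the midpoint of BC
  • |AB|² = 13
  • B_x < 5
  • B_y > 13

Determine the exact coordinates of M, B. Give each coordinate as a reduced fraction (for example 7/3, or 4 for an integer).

1. B_x = 2  [B = 2·N−C = 2·(5/2, 13)−(3, 11)]
2. B_y = 15  [B = 2·N−C = 2·(5/2, 13)−(3, 11)]
   so B = (2, 15)
3. M_x = 7/2  [2·M = A+B = (5, 13)+(2, 15)]
4. M_y = 14  [2·M = A+B = (5, 13)+(2, 15)]
   so M = (7/2, 14)

M = (7/2, 14)
B = (2, 15)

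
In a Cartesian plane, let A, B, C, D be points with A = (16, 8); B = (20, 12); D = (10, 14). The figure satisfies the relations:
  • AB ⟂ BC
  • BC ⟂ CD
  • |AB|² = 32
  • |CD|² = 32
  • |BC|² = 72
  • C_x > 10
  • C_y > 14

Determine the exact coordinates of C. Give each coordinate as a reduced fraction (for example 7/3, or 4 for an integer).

C = (14, 18)

1. C_x = 14  [[AB ⟂ BC ⇒ 4x+4y-128=0] ∩ [|C−(10, 14)|²=32]]
2. C_y = 18  [[AB ⟂ BC ⇒ 4x+4y-128=0] ∩ [|C−(10, 14)|²=32]]
   so C = (14, 18)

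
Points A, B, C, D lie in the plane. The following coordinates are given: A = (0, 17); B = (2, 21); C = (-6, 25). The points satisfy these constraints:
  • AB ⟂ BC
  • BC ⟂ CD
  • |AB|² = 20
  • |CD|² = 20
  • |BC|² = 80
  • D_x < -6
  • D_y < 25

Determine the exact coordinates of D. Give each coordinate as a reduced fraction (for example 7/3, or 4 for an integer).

1. D_x = -8  [[BC ⟂ CD ⇒ -8x+4y-148=0] ∩ [|D−(-6, 25)|²=20]]
2. D_y = 21  [[BC ⟂ CD ⇒ -8x+4y-148=0] ∩ [|D−(-6, 25)|²=20]]
   so D = (-8, 21)

D = (-8, 21)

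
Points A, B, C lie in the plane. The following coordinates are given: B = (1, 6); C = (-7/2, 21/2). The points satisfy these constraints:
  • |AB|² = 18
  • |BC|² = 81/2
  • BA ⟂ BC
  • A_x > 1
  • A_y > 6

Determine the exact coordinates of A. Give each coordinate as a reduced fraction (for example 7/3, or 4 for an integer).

A = (4, 9)

1. A_x = 4  [[BA ⟂ BC ⇒ -9/2x+9/2y-45/2=0] ∩ [|A−(1, 6)|²=18]]
2. A_y = 9  [[BA ⟂ BC ⇒ -9/2x+9/2y-45/2=0] ∩ [|A−(1, 6)|²=18]]
   so A = (4, 9)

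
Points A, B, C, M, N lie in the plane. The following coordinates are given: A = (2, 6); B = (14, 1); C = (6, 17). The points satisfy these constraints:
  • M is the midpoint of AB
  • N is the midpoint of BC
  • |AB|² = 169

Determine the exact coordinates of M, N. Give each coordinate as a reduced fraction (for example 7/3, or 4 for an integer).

M = (8, 7/2)
N = (10, 9)

1. M_x = 8  [2·M = A+B = (2, 6)+(14, 1)]
2. M_y = 7/2  [2·M = A+B = (2, 6)+(14, 1)]
   so M = (8, 7/2)
3. N_x = 10  [2·N = B+C = (14, 1)+(6, 17)]
4. N_y = 9  [2·N = B+C = (14, 1)+(6, 17)]
   so N = (10, 9)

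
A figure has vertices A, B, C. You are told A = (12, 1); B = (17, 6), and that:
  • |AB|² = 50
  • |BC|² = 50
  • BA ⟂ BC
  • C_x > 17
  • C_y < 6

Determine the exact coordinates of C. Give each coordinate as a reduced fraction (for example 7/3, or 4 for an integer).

1. C_x = 22  [[BA ⟂ BC ⇒ -5x-5y+115=0] ∩ [|C−(17, 6)|²=50]]
2. C_y = 1  [[BA ⟂ BC ⇒ -5x-5y+115=0] ∩ [|C−(17, 6)|²=50]]
   so C = (22, 1)

C = (22, 1)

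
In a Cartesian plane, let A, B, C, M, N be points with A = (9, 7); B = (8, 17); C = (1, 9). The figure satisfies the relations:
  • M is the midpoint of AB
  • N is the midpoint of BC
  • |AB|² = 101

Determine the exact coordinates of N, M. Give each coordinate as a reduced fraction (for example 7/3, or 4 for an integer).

1. M_x = 17/2  [2·M = A+B = (9, 7)+(8, 17)]
2. M_y = 12  [2·M = A+B = (9, 7)+(8, 17)]
   so M = (17/2, 12)
3. N_x = 9/2  [2·N = B+C = (8, 17)+(1, 9)]
4. N_y = 13  [2·N = B+C = (8, 17)+(1, 9)]
   so N = (9/2, 13)

N = (9/2, 13)
M = (17/2, 12)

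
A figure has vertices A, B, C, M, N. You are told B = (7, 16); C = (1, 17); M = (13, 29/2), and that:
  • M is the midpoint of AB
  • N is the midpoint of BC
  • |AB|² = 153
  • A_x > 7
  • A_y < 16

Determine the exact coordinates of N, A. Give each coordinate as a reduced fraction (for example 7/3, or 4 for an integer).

N = (4, 33/2)
A = (19, 13)

1. A_x = 19  [A = 2·M−B = 2·(13, 29/2)−(7, 16)]
2. A_y = 13  [A = 2·M−B = 2·(13, 29/2)−(7, 16)]
   so A = (19, 13)
3. N_x = 4  [2·N = B+C = (7, 16)+(1, 17)]
4. N_y = 33/2  [2·N = B+C = (7, 16)+(1, 17)]
   so N = (4, 33/2)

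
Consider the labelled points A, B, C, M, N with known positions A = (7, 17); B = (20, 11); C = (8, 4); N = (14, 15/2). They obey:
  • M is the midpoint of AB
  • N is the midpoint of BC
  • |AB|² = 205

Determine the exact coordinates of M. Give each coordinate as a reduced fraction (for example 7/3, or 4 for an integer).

M = (27/2, 14)

1. M_x = 27/2  [2·M = A+B = (7, 17)+(20, 11)]
2. M_y = 14  [2·M = A+B = (7, 17)+(20, 11)]
   so M = (27/2, 14)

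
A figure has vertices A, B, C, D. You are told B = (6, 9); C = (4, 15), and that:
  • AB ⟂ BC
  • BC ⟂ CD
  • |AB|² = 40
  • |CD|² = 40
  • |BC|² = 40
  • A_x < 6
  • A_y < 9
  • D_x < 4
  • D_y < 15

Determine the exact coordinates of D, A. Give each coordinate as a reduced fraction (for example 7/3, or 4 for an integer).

D = (-2, 13)
A = (0, 7)

1. D_x = -2  [[BC ⟂ CD ⇒ -2x+6y-82=0] ∩ [|D−(4, 15)|²=40]]
2. D_y = 13  [[BC ⟂ CD ⇒ -2x+6y-82=0] ∩ [|D−(4, 15)|²=40]]
   so D = (-2, 13)
3. A_x = 0  [[AB ⟂ BC ⇒ 2x-6y+42=0] ∩ [|A−(6, 9)|²=40]]
4. A_y = 7  [[AB ⟂ BC ⇒ 2x-6y+42=0] ∩ [|A−(6, 9)|²=40]]
   so A = (0, 7)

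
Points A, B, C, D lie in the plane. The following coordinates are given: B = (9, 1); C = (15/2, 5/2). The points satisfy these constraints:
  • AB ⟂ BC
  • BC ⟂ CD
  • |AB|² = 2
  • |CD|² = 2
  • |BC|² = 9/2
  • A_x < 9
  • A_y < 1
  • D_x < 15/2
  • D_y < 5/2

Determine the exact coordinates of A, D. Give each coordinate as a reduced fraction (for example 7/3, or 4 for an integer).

1. A_x = 8  [[AB ⟂ BC ⇒ 3/2x-3/2y-12=0] ∩ [|A−(9, 1)|²=2]]
2. A_y = 0  [[AB ⟂ BC ⇒ 3/2x-3/2y-12=0] ∩ [|A−(9, 1)|²=2]]
   so A = (8, 0)
3. D_x = 13/2  [[BC ⟂ CD ⇒ -3/2x+3/2y+15/2=0] ∩ [|D−(15/2, 5/2)|²=2]]
4. D_y = 3/2  [[BC ⟂ CD ⇒ -3/2x+3/2y+15/2=0] ∩ [|D−(15/2, 5/2)|²=2]]
   so D = (13/2, 3/2)

A = (8, 0)
D = (13/2, 3/2)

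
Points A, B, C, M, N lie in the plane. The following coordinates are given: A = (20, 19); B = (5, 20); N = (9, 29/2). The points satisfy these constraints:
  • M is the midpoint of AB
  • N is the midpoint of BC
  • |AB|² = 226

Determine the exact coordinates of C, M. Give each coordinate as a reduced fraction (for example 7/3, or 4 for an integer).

1. M_x = 25/2  [2·M = A+B = (20, 19)+(5, 20)]
2. M_y = 39/2  [2·M = A+B = (20, 19)+(5, 20)]
   so M = (25/2, 39/2)
3. C_x = 13  [C = 2·N−B = 2·(9, 29/2)−(5, 20)]
4. C_y = 9  [C = 2·N−B = 2·(9, 29/2)−(5, 20)]
   so C = (13, 9)

C = (13, 9)
M = (25/2, 39/2)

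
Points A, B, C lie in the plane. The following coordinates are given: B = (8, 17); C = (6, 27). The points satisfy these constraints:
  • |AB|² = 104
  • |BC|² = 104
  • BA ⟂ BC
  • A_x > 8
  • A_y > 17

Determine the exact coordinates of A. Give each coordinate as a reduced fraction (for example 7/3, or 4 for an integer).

A = (18, 19)

1. A_x = 18  [[BA ⟂ BC ⇒ -2x+10y-154=0] ∩ [|A−(8, 17)|²=104]]
2. A_y = 19  [[BA ⟂ BC ⇒ -2x+10y-154=0] ∩ [|A−(8, 17)|²=104]]
   so A = (18, 19)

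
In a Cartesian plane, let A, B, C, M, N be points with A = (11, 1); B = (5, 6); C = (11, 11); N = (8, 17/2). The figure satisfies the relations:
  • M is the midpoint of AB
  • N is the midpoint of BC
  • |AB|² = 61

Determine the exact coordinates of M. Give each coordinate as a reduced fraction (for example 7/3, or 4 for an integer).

1. M_x = 8  [2·M = A+B = (11, 1)+(5, 6)]
2. M_y = 7/2  [2·M = A+B = (11, 1)+(5, 6)]
   so M = (8, 7/2)

M = (8, 7/2)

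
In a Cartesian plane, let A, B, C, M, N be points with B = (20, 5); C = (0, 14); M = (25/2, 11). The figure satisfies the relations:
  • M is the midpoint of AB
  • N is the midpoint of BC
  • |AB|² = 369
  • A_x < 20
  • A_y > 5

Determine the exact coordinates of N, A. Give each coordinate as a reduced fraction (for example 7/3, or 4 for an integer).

N = (10, 19/2)
A = (5, 17)

1. A_x = 5  [A = 2·M−B = 2·(25/2, 11)−(20, 5)]
2. A_y = 17  [A = 2·M−B = 2·(25/2, 11)−(20, 5)]
   so A = (5, 17)
3. N_x = 10  [2·N = B+C = (20, 5)+(0, 14)]
4. N_y = 19/2  [2·N = B+C = (20, 5)+(0, 14)]
   so N = (10, 19/2)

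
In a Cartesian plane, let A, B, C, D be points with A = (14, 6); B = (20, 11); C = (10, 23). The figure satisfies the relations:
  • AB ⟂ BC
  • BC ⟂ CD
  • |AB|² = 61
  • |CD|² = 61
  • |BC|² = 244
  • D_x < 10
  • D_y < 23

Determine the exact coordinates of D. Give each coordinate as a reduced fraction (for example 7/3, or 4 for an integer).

1. D_x = 4  [[BC ⟂ CD ⇒ -10x+12y-176=0] ∩ [|D−(10, 23)|²=61]]
2. D_y = 18  [[BC ⟂ CD ⇒ -10x+12y-176=0] ∩ [|D−(10, 23)|²=61]]
   so D = (4, 18)

D = (4, 18)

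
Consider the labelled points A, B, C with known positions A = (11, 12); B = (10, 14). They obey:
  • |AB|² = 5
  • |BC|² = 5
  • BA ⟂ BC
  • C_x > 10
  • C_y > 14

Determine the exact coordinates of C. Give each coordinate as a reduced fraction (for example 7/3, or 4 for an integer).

1. C_x = 12  [[BA ⟂ BC ⇒ 1x-2y+18=0] ∩ [|C−(10, 14)|²=5]]
2. C_y = 15  [[BA ⟂ BC ⇒ 1x-2y+18=0] ∩ [|C−(10, 14)|²=5]]
   so C = (12, 15)

C = (12, 15)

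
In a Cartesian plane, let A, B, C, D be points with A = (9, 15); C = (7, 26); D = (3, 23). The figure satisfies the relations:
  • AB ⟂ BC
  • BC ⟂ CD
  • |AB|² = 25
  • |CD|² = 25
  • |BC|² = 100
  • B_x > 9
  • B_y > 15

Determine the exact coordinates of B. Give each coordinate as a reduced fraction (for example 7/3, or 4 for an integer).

1. B_x = 13  [[BC ⟂ CD ⇒ 4x+3y-106=0] ∩ [|B−(9, 15)|²=25]]
2. B_y = 18  [[BC ⟂ CD ⇒ 4x+3y-106=0] ∩ [|B−(9, 15)|²=25]]
   so B = (13, 18)

B = (13, 18)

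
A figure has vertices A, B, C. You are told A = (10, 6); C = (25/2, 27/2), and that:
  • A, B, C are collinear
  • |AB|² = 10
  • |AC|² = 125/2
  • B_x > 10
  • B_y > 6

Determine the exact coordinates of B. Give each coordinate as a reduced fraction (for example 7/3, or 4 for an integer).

1. B_x = 11  [[A, B, C are collinear ⇒ 15/2x-5/2y-60=0] ∩ [|B−(10, 6)|²=10]]
2. B_y = 9  [[A, B, C are collinear ⇒ 15/2x-5/2y-60=0] ∩ [|B−(10, 6)|²=10]]
   so B = (11, 9)

B = (11, 9)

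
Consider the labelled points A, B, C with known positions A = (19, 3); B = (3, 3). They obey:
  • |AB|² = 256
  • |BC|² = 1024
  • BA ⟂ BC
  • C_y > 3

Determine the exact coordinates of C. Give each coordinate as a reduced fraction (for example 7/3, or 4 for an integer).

1. C_x = 3  [[BA ⟂ BC ⇒ 16x-48=0] ∩ [|C−(3, 3)|²=1024]]
2. C_y = 35  [[BA ⟂ BC ⇒ 16x-48=0] ∩ [|C−(3, 3)|²=1024]]
   so C = (3, 35)

C = (3, 35)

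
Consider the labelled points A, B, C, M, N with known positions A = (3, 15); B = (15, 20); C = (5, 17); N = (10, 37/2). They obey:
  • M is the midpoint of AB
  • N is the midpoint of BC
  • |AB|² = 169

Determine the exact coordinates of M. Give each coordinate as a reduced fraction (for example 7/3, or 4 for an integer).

1. M_x = 9  [2·M = A+B = (3, 15)+(15, 20)]
2. M_y = 35/2  [2·M = A+B = (3, 15)+(15, 20)]
   so M = (9, 35/2)

M = (9, 35/2)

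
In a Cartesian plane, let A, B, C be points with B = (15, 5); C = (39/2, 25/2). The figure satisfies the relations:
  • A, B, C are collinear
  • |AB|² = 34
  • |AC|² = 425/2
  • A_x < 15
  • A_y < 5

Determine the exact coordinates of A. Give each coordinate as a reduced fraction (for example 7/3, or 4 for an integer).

1. A_x = 12  [[A, B, C are collinear ⇒ -15/2x+9/2y+90=0] ∩ [|A−(15, 5)|²=34]]
2. A_y = 0  [[A, B, C are collinear ⇒ -15/2x+9/2y+90=0] ∩ [|A−(15, 5)|²=34]]
   so A = (12, 0)

A = (12, 0)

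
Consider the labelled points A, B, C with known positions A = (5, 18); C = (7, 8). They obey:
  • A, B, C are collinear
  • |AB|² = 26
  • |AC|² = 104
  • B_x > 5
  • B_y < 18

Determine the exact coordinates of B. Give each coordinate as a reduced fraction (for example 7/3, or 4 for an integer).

1. B_x = 6  [[A, B, C are collinear ⇒ -10x-2y+86=0] ∩ [|B−(5, 18)|²=26]]
2. B_y = 13  [[A, B, C are collinear ⇒ -10x-2y+86=0] ∩ [|B−(5, 18)|²=26]]
   so B = (6, 13)

B = (6, 13)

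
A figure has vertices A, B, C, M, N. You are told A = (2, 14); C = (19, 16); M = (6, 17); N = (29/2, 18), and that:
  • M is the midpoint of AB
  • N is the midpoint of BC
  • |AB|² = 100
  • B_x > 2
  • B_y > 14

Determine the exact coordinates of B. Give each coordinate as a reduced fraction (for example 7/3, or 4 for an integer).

B = (10, 20)

1. B_x = 10  [B = 2·M−A = 2·(6, 17)−(2, 14)]
2. B_y = 20  [B = 2·M−A = 2·(6, 17)−(2, 14)]
   so B = (10, 20)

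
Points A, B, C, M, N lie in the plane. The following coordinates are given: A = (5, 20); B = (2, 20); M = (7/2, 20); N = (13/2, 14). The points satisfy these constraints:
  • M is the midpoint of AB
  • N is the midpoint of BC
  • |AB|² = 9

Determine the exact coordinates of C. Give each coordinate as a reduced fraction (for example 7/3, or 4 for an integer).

1. C_x = 11  [C = 2·N−B = 2·(13/2, 14)−(2, 20)]
2. C_y = 8  [C = 2·N−B = 2·(13/2, 14)−(2, 20)]
   so C = (11, 8)

C = (11, 8)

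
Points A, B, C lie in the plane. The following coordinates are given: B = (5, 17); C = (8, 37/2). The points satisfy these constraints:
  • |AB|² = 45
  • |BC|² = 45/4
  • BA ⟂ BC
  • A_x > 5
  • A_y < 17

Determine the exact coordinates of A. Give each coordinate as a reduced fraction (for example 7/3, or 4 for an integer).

1. A_x = 8  [[BA ⟂ BC ⇒ 3x+3/2y-81/2=0] ∩ [|A−(5, 17)|²=45]]
2. A_y = 11  [[BA ⟂ BC ⇒ 3x+3/2y-81/2=0] ∩ [|A−(5, 17)|²=45]]
   so A = (8, 11)

A = (8, 11)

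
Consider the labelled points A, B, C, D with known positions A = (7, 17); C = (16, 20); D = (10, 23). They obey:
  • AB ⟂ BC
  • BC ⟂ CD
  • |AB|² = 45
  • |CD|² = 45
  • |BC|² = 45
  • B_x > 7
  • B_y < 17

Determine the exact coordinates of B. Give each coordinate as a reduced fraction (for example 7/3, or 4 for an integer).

1. B_x = 13  [[BC ⟂ CD ⇒ 6x-3y-36=0] ∩ [|B−(7, 17)|²=45]]
2. B_y = 14  [[BC ⟂ CD ⇒ 6x-3y-36=0] ∩ [|B−(7, 17)|²=45]]
   so B = (13, 14)

B = (13, 14)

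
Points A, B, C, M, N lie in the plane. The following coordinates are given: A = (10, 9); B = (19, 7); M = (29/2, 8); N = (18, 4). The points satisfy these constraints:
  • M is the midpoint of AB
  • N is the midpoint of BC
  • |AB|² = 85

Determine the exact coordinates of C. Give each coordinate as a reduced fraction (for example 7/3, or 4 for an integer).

C = (17, 1)

1. C_x = 17  [C = 2·N−B = 2·(18, 4)−(19, 7)]
2. C_y = 1  [C = 2·N−B = 2·(18, 4)−(19, 7)]
   so C = (17, 1)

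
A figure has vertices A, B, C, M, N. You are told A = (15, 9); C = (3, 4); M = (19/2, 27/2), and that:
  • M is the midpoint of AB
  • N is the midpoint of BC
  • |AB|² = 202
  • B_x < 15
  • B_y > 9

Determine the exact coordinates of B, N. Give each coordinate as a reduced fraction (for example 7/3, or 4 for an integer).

B = (4, 18)
N = (7/2, 11)

1. B_x = 4  [B = 2·M−A = 2·(19/2, 27/2)−(15, 9)]
2. B_y = 18  [B = 2·M−A = 2·(19/2, 27/2)−(15, 9)]
   so B = (4, 18)
3. N_x = 7/2  [2·N = B+C = (4, 18)+(3, 4)]
4. N_y = 11  [2·N = B+C = (4, 18)+(3, 4)]
   so N = (7/2, 11)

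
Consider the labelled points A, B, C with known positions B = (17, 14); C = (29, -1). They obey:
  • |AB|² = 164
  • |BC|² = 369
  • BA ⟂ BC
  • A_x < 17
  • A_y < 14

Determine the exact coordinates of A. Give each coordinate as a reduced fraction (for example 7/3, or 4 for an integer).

A = (7, 6)

1. A_x = 7  [[BA ⟂ BC ⇒ 12x-15y+6=0] ∩ [|A−(17, 14)|²=164]]
2. A_y = 6  [[BA ⟂ BC ⇒ 12x-15y+6=0] ∩ [|A−(17, 14)|²=164]]
   so A = (7, 6)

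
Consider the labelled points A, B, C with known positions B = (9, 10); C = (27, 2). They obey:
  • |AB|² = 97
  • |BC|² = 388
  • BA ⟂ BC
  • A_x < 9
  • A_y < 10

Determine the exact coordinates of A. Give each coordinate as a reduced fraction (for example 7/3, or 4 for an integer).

A = (5, 1)

1. A_x = 5  [[BA ⟂ BC ⇒ 18x-8y-82=0] ∩ [|A−(9, 10)|²=97]]
2. A_y = 1  [[BA ⟂ BC ⇒ 18x-8y-82=0] ∩ [|A−(9, 10)|²=97]]
   so A = (5, 1)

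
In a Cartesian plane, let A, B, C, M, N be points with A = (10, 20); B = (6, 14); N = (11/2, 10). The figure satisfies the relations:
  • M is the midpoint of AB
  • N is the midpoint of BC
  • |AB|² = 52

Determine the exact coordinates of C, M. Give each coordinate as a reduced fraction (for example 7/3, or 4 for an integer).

C = (5, 6)
M = (8, 17)

1. M_x = 8  [2·M = A+B = (10, 20)+(6, 14)]
2. M_y = 17  [2·M = A+B = (10, 20)+(6, 14)]
   so M = (8, 17)
3. C_x = 5  [C = 2·N−B = 2·(11/2, 10)−(6, 14)]
4. C_y = 6  [C = 2·N−B = 2·(11/2, 10)−(6, 14)]
   so C = (5, 6)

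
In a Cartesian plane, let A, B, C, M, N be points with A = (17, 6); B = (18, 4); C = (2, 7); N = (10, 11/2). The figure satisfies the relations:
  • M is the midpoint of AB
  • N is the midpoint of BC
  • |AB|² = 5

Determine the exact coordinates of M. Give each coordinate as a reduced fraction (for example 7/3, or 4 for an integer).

1. M_x = 35/2  [2·M = A+B = (17, 6)+(18, 4)]
2. M_y = 5  [2·M = A+B = (17, 6)+(18, 4)]
   so M = (35/2, 5)

M = (35/2, 5)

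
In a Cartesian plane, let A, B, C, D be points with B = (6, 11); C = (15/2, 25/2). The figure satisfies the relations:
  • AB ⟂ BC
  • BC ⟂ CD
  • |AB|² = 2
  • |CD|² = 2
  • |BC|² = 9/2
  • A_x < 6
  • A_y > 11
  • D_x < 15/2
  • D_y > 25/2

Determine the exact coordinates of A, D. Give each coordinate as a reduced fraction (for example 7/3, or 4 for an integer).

1. A_x = 5  [[AB ⟂ BC ⇒ -3/2x-3/2y+51/2=0] ∩ [|A−(6, 11)|²=2]]
2. A_y = 12  [[AB ⟂ BC ⇒ -3/2x-3/2y+51/2=0] ∩ [|A−(6, 11)|²=2]]
   so A = (5, 12)
3. D_x = 13/2  [[BC ⟂ CD ⇒ 3/2x+3/2y-30=0] ∩ [|D−(15/2, 25/2)|²=2]]
4. D_y = 27/2  [[BC ⟂ CD ⇒ 3/2x+3/2y-30=0] ∩ [|D−(15/2, 25/2)|²=2]]
   so D = (13/2, 27/2)

A = (5, 12)
D = (13/2, 27/2)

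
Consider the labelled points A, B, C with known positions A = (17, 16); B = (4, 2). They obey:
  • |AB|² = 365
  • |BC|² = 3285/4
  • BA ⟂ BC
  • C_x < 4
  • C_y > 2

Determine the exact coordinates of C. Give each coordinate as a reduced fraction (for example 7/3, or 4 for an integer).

C = (-17, 43/2)

1. C_x = -17  [[BA ⟂ BC ⇒ 13x+14y-80=0] ∩ [|C−(4, 2)|²=3285/4]]
2. C_y = 43/2  [[BA ⟂ BC ⇒ 13x+14y-80=0] ∩ [|C−(4, 2)|²=3285/4]]
   so C = (-17, 43/2)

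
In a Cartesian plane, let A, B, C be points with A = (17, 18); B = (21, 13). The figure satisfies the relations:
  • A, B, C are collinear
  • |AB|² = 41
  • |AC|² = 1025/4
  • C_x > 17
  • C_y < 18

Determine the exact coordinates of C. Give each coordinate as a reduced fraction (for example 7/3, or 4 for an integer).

C = (27, 11/2)

1. C_x = 27  [[A, B, C are collinear ⇒ 5x+4y-157=0] ∩ [|C−(17, 18)|²=1025/4]]
2. C_y = 11/2  [[A, B, C are collinear ⇒ 5x+4y-157=0] ∩ [|C−(17, 18)|²=1025/4]]
   so C = (27, 11/2)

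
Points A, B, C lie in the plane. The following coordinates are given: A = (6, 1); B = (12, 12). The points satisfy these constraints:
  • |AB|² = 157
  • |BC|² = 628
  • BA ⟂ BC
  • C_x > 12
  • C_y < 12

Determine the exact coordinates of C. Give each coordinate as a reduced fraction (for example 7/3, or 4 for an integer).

1. C_x = 34  [[BA ⟂ BC ⇒ -6x-11y+204=0] ∩ [|C−(12, 12)|²=628]]
2. C_y = 0  [[BA ⟂ BC ⇒ -6x-11y+204=0] ∩ [|C−(12, 12)|²=628]]
   so C = (34, 0)

C = (34, 0)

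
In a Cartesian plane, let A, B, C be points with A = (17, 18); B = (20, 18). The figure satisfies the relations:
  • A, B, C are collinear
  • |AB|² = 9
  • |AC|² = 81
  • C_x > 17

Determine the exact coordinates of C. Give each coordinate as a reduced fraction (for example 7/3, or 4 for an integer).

C = (26, 18)

1. C_x = 26  [[A, B, C are collinear ⇒ 3y-54=0] ∩ [|C−(17, 18)|²=81]]
2. C_y = 18  [[A, B, C are collinear ⇒ 3y-54=0] ∩ [|C−(17, 18)|²=81]]
   so C = (26, 18)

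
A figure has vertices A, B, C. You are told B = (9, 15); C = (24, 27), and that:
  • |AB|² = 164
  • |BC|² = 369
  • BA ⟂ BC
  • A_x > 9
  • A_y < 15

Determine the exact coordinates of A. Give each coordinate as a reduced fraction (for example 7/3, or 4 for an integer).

A = (17, 5)

1. A_x = 17  [[BA ⟂ BC ⇒ 15x+12y-315=0] ∩ [|A−(9, 15)|²=164]]
2. A_y = 5  [[BA ⟂ BC ⇒ 15x+12y-315=0] ∩ [|A−(9, 15)|²=164]]
   so A = (17, 5)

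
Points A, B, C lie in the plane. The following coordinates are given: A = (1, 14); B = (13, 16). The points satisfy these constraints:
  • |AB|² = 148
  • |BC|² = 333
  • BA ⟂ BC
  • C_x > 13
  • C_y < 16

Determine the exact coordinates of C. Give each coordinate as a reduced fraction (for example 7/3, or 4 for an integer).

C = (16, -2)

1. C_x = 16  [[BA ⟂ BC ⇒ -12x-2y+188=0] ∩ [|C−(13, 16)|²=333]]
2. C_y = -2  [[BA ⟂ BC ⇒ -12x-2y+188=0] ∩ [|C−(13, 16)|²=333]]
   so C = (16, -2)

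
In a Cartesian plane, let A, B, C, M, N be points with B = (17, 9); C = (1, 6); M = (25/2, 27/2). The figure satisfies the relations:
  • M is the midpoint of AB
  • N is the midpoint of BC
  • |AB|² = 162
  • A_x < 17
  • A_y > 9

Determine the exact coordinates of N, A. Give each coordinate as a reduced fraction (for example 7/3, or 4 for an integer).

1. A_x = 8  [A = 2·M−B = 2·(25/2, 27/2)−(17, 9)]
2. A_y = 18  [A = 2·M−B = 2·(25/2, 27/2)−(17, 9)]
   so A = (8, 18)
3. N_x = 9  [2·N = B+C = (17, 9)+(1, 6)]
4. N_y = 15/2  [2·N = B+C = (17, 9)+(1, 6)]
   so N = (9, 15/2)

N = (9, 15/2)
A = (8, 18)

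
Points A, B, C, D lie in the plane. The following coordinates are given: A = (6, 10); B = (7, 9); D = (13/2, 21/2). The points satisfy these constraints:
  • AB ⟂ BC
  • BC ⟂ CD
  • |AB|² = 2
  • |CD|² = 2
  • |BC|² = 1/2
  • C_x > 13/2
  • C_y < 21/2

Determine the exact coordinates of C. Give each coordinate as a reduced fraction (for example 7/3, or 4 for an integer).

C = (15/2, 19/2)

1. C_x = 15/2  [[AB ⟂ BC ⇒ 1x-1y+2=0] ∩ [|C−(13/2, 21/2)|²=2]]
2. C_y = 19/2  [[AB ⟂ BC ⇒ 1x-1y+2=0] ∩ [|C−(13/2, 21/2)|²=2]]
   so C = (15/2, 19/2)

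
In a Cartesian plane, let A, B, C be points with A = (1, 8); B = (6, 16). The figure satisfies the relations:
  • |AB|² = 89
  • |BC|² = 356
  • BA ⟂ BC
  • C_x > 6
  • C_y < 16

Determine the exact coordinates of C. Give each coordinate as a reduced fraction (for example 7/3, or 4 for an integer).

1. C_x = 22  [[BA ⟂ BC ⇒ -5x-8y+158=0] ∩ [|C−(6, 16)|²=356]]
2. C_y = 6  [[BA ⟂ BC ⇒ -5x-8y+158=0] ∩ [|C−(6, 16)|²=356]]
   so C = (22, 6)

C = (22, 6)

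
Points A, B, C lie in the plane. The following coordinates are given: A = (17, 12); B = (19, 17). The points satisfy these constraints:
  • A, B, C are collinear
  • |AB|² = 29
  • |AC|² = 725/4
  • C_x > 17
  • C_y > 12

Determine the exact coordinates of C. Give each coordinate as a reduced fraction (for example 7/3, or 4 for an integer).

C = (22, 49/2)

1. C_x = 22  [[A, B, C are collinear ⇒ -5x+2y+61=0] ∩ [|C−(17, 12)|²=725/4]]
2. C_y = 49/2  [[A, B, C are collinear ⇒ -5x+2y+61=0] ∩ [|C−(17, 12)|²=725/4]]
   so C = (22, 49/2)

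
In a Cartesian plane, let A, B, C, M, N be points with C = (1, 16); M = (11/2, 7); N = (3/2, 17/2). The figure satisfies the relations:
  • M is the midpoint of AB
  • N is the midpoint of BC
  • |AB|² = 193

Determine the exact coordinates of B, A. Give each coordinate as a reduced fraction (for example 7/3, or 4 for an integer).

1. B_x = 2  [B = 2·N−C = 2·(3/2, 17/2)−(1, 16)]
2. B_y = 1  [B = 2·N−C = 2·(3/2, 17/2)−(1, 16)]
   so B = (2, 1)
3. A_x = 9  [A = 2·M−B = 2·(11/2, 7)−(2, 1)]
4. A_y = 13  [A = 2·M−B = 2·(11/2, 7)−(2, 1)]
   so A = (9, 13)

B = (2, 1)
A = (9, 13)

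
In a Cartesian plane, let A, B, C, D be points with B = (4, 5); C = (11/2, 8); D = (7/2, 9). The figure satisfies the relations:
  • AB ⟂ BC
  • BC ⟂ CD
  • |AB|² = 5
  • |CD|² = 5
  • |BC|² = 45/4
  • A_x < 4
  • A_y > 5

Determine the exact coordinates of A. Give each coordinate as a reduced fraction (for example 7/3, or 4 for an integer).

A = (2, 6)

1. A_x = 2  [[AB ⟂ BC ⇒ -3/2x-3y+21=0] ∩ [|A−(4, 5)|²=5]]
2. A_y = 6  [[AB ⟂ BC ⇒ -3/2x-3y+21=0] ∩ [|A−(4, 5)|²=5]]
   so A = (2, 6)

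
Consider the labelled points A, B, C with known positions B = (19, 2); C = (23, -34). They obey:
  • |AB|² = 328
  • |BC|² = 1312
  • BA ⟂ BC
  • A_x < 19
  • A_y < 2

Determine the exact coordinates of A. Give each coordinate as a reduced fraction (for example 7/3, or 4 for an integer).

1. A_x = 1  [[BA ⟂ BC ⇒ 4x-36y-4=0] ∩ [|A−(19, 2)|²=328]]
2. A_y = 0  [[BA ⟂ BC ⇒ 4x-36y-4=0] ∩ [|A−(19, 2)|²=328]]
   so A = (1, 0)

A = (1, 0)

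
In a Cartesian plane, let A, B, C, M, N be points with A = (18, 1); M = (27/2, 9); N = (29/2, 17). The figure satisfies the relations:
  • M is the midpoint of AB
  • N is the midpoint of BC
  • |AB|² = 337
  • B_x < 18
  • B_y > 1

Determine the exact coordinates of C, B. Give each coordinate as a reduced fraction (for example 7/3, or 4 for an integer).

1. B_x = 9  [B = 2·M−A = 2·(27/2, 9)−(18, 1)]
2. B_y = 17  [B = 2·M−A = 2·(27/2, 9)−(18, 1)]
   so B = (9, 17)
3. C_x = 20  [C = 2·N−B = 2·(29/2, 17)−(9, 17)]
4. C_y = 17  [C = 2·N−B = 2·(29/2, 17)−(9, 17)]
   so C = (20, 17)

C = (20, 17)
B = (9, 17)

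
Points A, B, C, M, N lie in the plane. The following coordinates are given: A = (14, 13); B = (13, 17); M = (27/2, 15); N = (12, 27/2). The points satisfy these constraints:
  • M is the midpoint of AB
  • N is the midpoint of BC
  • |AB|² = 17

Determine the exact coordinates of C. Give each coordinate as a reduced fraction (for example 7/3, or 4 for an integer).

C = (11, 10)

1. C_x = 11  [C = 2·N−B = 2·(12, 27/2)−(13, 17)]
2. C_y = 10  [C = 2·N−B = 2·(12, 27/2)−(13, 17)]
   so C = (11, 10)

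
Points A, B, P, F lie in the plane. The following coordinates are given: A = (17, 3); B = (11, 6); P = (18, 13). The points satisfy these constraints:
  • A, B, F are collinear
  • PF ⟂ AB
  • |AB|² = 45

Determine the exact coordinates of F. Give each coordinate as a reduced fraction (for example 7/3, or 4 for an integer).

F = (69/5, 23/5)

1. F_x = 69/5  [[A, B, F are collinear ⇒ -3x-6y+69=0] ∩ [PF ⟂ AB ⇒ -6x+3y+69=0]]
2. F_y = 23/5  [[A, B, F are collinear ⇒ -3x-6y+69=0] ∩ [PF ⟂ AB ⇒ -6x+3y+69=0]]
   so F = (69/5, 23/5)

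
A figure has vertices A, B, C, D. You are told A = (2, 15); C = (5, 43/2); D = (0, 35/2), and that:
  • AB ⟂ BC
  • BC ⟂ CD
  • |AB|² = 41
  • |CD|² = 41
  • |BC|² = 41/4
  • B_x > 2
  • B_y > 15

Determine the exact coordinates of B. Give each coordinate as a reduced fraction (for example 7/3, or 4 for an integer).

1. B_x = 7  [[BC ⟂ CD ⇒ 5x+4y-111=0] ∩ [|B−(2, 15)|²=41]]
2. B_y = 19  [[BC ⟂ CD ⇒ 5x+4y-111=0] ∩ [|B−(2, 15)|²=41]]
   so B = (7, 19)

B = (7, 19)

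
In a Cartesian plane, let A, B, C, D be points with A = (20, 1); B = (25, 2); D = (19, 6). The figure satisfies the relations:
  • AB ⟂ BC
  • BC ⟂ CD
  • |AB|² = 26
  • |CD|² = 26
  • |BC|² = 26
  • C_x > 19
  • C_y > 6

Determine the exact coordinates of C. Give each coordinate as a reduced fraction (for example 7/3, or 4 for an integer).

1. C_x = 24  [[AB ⟂ BC ⇒ 5x+1y-127=0] ∩ [|C−(19, 6)|²=26]]
2. C_y = 7  [[AB ⟂ BC ⇒ 5x+1y-127=0] ∩ [|C−(19, 6)|²=26]]
   so C = (24, 7)

C = (24, 7)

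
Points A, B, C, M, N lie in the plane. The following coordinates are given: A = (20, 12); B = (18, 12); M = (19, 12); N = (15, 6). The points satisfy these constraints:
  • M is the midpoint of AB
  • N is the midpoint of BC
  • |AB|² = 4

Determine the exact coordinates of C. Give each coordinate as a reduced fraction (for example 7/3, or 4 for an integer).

1. C_x = 12  [C = 2·N−B = 2·(15, 6)−(18, 12)]
2. C_y = 0  [C = 2·N−B = 2·(15, 6)−(18, 12)]
   so C = (12, 0)

C = (12, 0)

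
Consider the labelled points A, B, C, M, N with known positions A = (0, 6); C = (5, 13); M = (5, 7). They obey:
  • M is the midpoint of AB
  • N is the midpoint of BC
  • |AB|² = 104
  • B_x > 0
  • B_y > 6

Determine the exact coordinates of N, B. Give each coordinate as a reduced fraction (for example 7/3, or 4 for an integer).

N = (15/2, 21/2)
B = (10, 8)

1. B_x = 10  [B = 2·M−A = 2·(5, 7)−(0, 6)]
2. B_y = 8  [B = 2·M−A = 2·(5, 7)−(0, 6)]
   so B = (10, 8)
3. N_x = 15/2  [2·N = B+C = (10, 8)+(5, 13)]
4. N_y = 21/2  [2·N = B+C = (10, 8)+(5, 13)]
   so N = (15/2, 21/2)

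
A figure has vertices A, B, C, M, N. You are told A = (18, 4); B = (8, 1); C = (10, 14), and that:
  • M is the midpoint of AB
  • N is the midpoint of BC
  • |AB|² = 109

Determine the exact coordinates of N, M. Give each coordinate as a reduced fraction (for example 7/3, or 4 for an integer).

1. M_x = 13  [2·M = A+B = (18, 4)+(8, 1)]
2. M_y = 5/2  [2·M = A+B = (18, 4)+(8, 1)]
   so M = (13, 5/2)
3. N_x = 9  [2·N = B+C = (8, 1)+(10, 14)]
4. N_y = 15/2  [2·N = B+C = (8, 1)+(10, 14)]
   so N = (9, 15/2)

N = (9, 15/2)
M = (13, 5/2)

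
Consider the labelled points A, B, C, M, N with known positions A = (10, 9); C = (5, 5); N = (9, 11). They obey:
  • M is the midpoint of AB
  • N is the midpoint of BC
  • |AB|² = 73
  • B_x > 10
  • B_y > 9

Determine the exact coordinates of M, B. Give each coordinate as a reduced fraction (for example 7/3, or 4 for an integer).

1. B_x = 13  [B = 2·N−C = 2·(9, 11)−(5, 5)]
2. B_y = 17  [B = 2·N−C = 2·(9, 11)−(5, 5)]
   so B = (13, 17)
3. M_x = 23/2  [2·M = A+B = (10, 9)+(13, 17)]
4. M_y = 13  [2·M = A+B = (10, 9)+(13, 17)]
   so M = (23/2, 13)

M = (23/2, 13)
B = (13, 17)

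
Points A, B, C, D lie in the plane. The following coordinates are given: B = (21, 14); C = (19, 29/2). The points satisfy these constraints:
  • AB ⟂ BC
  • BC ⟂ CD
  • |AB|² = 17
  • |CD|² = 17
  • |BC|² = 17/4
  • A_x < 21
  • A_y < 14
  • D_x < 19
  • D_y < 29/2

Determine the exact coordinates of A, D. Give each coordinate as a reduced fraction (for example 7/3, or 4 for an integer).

1. A_x = 20  [[AB ⟂ BC ⇒ 2x-1/2y-35=0] ∩ [|A−(21, 14)|²=17]]
2. A_y = 10  [[AB ⟂ BC ⇒ 2x-1/2y-35=0] ∩ [|A−(21, 14)|²=17]]
   so A = (20, 10)
3. D_x = 18  [[BC ⟂ CD ⇒ -2x+1/2y+123/4=0] ∩ [|D−(19, 29/2)|²=17]]
4. D_y = 21/2  [[BC ⟂ CD ⇒ -2x+1/2y+123/4=0] ∩ [|D−(19, 29/2)|²=17]]
   so D = (18, 21/2)

A = (20, 10)
D = (18, 21/2)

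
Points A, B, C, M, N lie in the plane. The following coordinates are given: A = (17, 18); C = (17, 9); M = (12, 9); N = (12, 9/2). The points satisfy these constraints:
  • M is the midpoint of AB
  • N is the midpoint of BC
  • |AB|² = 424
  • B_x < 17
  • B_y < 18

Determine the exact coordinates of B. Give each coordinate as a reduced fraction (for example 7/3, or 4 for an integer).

B = (7, 0)

1. B_x = 7  [B = 2·M−A = 2·(12, 9)−(17, 18)]
2. B_y = 0  [B = 2·M−A = 2·(12, 9)−(17, 18)]
   so B = (7, 0)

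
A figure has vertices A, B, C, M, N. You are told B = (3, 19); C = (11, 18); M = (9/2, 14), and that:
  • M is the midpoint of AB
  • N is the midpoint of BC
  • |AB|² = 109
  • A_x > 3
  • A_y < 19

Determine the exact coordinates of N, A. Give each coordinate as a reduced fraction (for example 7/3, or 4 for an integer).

1. A_x = 6  [A = 2·M−B = 2·(9/2, 14)−(3, 19)]
2. A_y = 9  [A = 2·M−B = 2·(9/2, 14)−(3, 19)]
   so A = (6, 9)
3. N_x = 7  [2·N = B+C = (3, 19)+(11, 18)]
4. N_y = 37/2  [2·N = B+C = (3, 19)+(11, 18)]
   so N = (7, 37/2)

N = (7, 37/2)
A = (6, 9)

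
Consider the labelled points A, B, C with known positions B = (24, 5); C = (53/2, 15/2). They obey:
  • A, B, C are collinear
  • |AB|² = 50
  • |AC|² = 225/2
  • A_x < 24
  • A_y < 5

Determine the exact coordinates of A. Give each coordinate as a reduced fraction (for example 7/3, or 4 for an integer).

A = (19, 0)

1. A_x = 19  [[A, B, C are collinear ⇒ -5/2x+5/2y+95/2=0] ∩ [|A−(24, 5)|²=50]]
2. A_y = 0  [[A, B, C are collinear ⇒ -5/2x+5/2y+95/2=0] ∩ [|A−(24, 5)|²=50]]
   so A = (19, 0)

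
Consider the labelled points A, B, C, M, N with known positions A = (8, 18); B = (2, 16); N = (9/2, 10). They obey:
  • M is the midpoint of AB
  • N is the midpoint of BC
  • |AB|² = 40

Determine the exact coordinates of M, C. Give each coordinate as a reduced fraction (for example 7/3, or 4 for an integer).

M = (5, 17)
C = (7, 4)

1. M_x = 5  [2·M = A+B = (8, 18)+(2, 16)]
2. M_y = 17  [2·M = A+B = (8, 18)+(2, 16)]
   so M = (5, 17)
3. C_x = 7  [C = 2·N−B = 2·(9/2, 10)−(2, 16)]
4. C_y = 4  [C = 2·N−B = 2·(9/2, 10)−(2, 16)]
   so C = (7, 4)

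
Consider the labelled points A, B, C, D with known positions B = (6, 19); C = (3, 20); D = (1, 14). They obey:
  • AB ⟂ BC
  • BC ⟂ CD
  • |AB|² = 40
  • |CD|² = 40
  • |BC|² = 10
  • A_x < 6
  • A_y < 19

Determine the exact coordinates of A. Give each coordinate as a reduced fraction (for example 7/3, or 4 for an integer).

A = (4, 13)

1. A_x = 4  [[AB ⟂ BC ⇒ 3x-1y+1=0] ∩ [|A−(6, 19)|²=40]]
2. A_y = 13  [[AB ⟂ BC ⇒ 3x-1y+1=0] ∩ [|A−(6, 19)|²=40]]
   so A = (4, 13)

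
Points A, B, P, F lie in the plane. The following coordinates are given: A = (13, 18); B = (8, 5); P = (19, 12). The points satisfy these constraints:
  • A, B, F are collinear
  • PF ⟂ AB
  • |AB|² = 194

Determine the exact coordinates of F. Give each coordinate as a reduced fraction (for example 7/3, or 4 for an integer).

1. F_x = 1141/97  [[A, B, F are collinear ⇒ 13x-5y-79=0] ∩ [PF ⟂ AB ⇒ -5x-13y+251=0]]
2. F_y = 1434/97  [[A, B, F are collinear ⇒ 13x-5y-79=0] ∩ [PF ⟂ AB ⇒ -5x-13y+251=0]]
   so F = (1141/97, 1434/97)

F = (1141/97, 1434/97)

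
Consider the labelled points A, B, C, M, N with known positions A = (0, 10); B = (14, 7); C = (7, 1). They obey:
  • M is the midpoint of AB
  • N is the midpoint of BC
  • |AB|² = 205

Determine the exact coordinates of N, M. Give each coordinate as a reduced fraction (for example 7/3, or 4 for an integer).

N = (21/2, 4)
M = (7, 17/2)

1. M_x = 7  [2·M = A+B = (0, 10)+(14, 7)]
2. M_y = 17/2  [2·M = A+B = (0, 10)+(14, 7)]
   so M = (7, 17/2)
3. N_x = 21/2  [2·N = B+C = (14, 7)+(7, 1)]
4. N_y = 4  [2·N = B+C = (14, 7)+(7, 1)]
   so N = (21/2, 4)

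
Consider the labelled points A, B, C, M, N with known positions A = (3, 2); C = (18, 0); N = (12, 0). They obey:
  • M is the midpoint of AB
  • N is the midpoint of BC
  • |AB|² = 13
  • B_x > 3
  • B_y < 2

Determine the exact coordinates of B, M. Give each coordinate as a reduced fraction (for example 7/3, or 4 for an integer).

1. B_x = 6  [B = 2·N−C = 2·(12, 0)−(18, 0)]
2. B_y = 0  [B = 2·N−C = 2·(12, 0)−(18, 0)]
   so B = (6, 0)
3. M_x = 9/2  [2·M = A+B = (3, 2)+(6, 0)]
4. M_y = 1  [2·M = A+B = (3, 2)+(6, 0)]
   so M = (9/2, 1)

B = (6, 0)
M = (9/2, 1)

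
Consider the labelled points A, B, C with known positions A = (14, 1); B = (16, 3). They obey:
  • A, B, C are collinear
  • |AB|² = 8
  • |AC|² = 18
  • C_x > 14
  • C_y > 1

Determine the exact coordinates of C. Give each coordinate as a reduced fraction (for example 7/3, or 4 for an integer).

1. C_x = 17  [[A, B, C are collinear ⇒ -2x+2y+26=0] ∩ [|C−(14, 1)|²=18]]
2. C_y = 4  [[A, B, C are collinear ⇒ -2x+2y+26=0] ∩ [|C−(14, 1)|²=18]]
   so C = (17, 4)

C = (17, 4)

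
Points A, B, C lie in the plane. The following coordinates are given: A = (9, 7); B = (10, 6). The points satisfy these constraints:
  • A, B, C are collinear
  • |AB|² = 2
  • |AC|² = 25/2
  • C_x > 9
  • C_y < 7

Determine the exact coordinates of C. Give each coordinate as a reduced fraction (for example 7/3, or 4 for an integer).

1. C_x = 23/2  [[A, B, C are collinear ⇒ 1x+1y-16=0] ∩ [|C−(9, 7)|²=25/2]]
2. C_y = 9/2  [[A, B, C are collinear ⇒ 1x+1y-16=0] ∩ [|C−(9, 7)|²=25/2]]
   so C = (23/2, 9/2)

C = (23/2, 9/2)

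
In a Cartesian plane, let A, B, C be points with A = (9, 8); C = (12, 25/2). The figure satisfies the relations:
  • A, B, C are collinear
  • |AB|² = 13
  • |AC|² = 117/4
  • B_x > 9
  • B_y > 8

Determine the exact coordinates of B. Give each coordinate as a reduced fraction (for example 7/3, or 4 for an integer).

1. B_x = 11  [[A, B, C are collinear ⇒ 9/2x-3y-33/2=0] ∩ [|B−(9, 8)|²=13]]
2. B_y = 11  [[A, B, C are collinear ⇒ 9/2x-3y-33/2=0] ∩ [|B−(9, 8)|²=13]]
   so B = (11, 11)

B = (11, 11)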